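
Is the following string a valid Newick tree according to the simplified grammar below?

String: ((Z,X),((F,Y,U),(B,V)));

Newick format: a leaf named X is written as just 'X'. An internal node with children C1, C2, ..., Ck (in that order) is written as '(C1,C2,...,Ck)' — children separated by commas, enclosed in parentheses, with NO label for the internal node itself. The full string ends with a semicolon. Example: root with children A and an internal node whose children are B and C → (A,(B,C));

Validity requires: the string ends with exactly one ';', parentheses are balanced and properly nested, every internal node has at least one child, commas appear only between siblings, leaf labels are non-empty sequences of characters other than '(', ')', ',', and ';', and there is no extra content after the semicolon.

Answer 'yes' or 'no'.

Input: ((Z,X),((F,Y,U),(B,V)));
Paren balance: 5 '(' vs 5 ')' OK
Ends with single ';': True
Full parse: OK
Valid: True

Answer: yes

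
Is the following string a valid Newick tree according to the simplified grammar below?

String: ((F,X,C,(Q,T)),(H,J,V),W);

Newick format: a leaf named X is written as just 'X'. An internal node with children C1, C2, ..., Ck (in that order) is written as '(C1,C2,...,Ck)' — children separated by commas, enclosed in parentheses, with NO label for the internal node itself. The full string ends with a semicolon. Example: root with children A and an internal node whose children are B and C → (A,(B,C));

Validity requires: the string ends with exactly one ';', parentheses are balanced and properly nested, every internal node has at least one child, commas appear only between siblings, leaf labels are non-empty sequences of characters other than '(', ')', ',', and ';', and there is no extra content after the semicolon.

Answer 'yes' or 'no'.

Input: ((F,X,C,(Q,T)),(H,J,V),W);
Paren balance: 4 '(' vs 4 ')' OK
Ends with single ';': True
Full parse: OK
Valid: True

Answer: yes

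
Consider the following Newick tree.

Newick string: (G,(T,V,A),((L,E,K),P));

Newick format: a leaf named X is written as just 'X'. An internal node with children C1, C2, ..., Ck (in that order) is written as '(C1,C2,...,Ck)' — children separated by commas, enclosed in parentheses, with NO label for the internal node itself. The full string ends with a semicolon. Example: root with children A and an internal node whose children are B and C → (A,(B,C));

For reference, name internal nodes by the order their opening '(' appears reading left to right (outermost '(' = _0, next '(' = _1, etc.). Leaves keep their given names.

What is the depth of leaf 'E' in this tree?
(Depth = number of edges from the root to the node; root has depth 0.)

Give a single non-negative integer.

Answer: 3

Derivation:
Newick: (G,(T,V,A),((L,E,K),P));
Naming internals by '(' encounter order: outermost '(' = _0, next = _1, ...
Query node: E
Path from root: _0 -> _2 -> _3 -> E
Depth of E: 3 (number of edges from root)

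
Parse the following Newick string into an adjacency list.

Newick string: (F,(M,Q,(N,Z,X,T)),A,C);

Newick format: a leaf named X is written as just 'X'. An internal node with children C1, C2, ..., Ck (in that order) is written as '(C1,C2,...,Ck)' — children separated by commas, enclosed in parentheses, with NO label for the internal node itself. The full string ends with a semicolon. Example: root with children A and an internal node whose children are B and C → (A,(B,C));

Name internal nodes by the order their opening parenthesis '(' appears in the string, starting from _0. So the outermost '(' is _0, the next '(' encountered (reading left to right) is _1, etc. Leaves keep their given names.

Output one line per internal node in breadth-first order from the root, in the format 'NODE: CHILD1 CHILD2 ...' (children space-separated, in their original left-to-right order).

Input: (F,(M,Q,(N,Z,X,T)),A,C);
Scanning left-to-right, naming '(' by encounter order:
  pos 0: '(' -> open internal node _0 (depth 1)
  pos 3: '(' -> open internal node _1 (depth 2)
  pos 8: '(' -> open internal node _2 (depth 3)
  pos 16: ')' -> close internal node _2 (now at depth 2)
  pos 17: ')' -> close internal node _1 (now at depth 1)
  pos 22: ')' -> close internal node _0 (now at depth 0)
Total internal nodes: 3
BFS adjacency from root:
  _0: F _1 A C
  _1: M Q _2
  _2: N Z X T

Answer: _0: F _1 A C
_1: M Q _2
_2: N Z X T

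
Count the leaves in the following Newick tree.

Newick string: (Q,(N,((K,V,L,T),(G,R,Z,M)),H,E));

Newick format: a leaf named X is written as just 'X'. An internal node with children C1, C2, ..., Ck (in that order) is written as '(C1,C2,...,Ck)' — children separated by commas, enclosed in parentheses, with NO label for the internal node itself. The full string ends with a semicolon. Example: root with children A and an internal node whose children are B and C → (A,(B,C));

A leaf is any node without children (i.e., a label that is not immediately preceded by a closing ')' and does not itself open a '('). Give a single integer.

Newick: (Q,(N,((K,V,L,T),(G,R,Z,M)),H,E));
Scan left-to-right; a leaf is any maximal label run not followed by '(':
  pos 1: leaf 'Q' → count = 1
  pos 4: leaf 'N' → count = 2
  pos 8: leaf 'K' → count = 3
  pos 10: leaf 'V' → count = 4
  pos 12: leaf 'L' → count = 5
  pos 14: leaf 'T' → count = 6
  pos 18: leaf 'G' → count = 7
  pos 20: leaf 'R' → count = 8
  pos 22: leaf 'Z' → count = 9
  pos 24: leaf 'M' → count = 10
  pos 28: leaf 'H' → count = 11
  pos 30: leaf 'E' → count = 12
Total leaves: 12

Answer: 12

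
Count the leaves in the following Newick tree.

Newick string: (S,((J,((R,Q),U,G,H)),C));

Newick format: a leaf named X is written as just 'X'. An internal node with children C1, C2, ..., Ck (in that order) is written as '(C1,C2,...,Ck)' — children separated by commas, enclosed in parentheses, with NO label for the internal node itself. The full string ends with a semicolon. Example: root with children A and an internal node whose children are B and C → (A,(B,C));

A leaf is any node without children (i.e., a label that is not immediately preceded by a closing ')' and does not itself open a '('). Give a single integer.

Answer: 8

Derivation:
Newick: (S,((J,((R,Q),U,G,H)),C));
Scan left-to-right; a leaf is any maximal label run not followed by '(':
  pos 1: leaf 'S' → count = 1
  pos 5: leaf 'J' → count = 2
  pos 9: leaf 'R' → count = 3
  pos 11: leaf 'Q' → count = 4
  pos 14: leaf 'U' → count = 5
  pos 16: leaf 'G' → count = 6
  pos 18: leaf 'H' → count = 7
  pos 22: leaf 'C' → count = 8
Total leaves: 8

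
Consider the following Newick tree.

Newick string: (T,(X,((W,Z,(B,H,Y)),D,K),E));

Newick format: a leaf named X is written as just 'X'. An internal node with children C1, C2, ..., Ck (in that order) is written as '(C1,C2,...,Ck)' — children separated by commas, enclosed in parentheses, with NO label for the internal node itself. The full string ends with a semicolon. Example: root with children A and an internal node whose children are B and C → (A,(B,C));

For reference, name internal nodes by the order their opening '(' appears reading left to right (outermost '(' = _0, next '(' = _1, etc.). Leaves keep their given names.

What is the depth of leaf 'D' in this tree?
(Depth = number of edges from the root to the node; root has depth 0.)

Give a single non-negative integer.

Answer: 3

Derivation:
Newick: (T,(X,((W,Z,(B,H,Y)),D,K),E));
Naming internals by '(' encounter order: outermost '(' = _0, next = _1, ...
Query node: D
Path from root: _0 -> _1 -> _2 -> D
Depth of D: 3 (number of edges from root)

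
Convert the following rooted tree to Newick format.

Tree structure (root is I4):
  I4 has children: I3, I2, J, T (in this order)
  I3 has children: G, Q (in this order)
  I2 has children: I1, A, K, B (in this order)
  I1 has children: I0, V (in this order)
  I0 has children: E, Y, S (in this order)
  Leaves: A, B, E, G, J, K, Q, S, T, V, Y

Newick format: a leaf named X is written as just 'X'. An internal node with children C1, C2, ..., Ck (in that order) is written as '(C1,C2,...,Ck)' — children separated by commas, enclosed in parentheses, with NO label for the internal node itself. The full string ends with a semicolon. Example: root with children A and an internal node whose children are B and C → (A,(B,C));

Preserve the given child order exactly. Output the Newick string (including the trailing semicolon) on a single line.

internal I4 with children ['I3', 'I2', 'J', 'T']
  internal I3 with children ['G', 'Q']
    leaf 'G' → 'G'
    leaf 'Q' → 'Q'
  → '(G,Q)'
  internal I2 with children ['I1', 'A', 'K', 'B']
    internal I1 with children ['I0', 'V']
      internal I0 with children ['E', 'Y', 'S']
        leaf 'E' → 'E'
        leaf 'Y' → 'Y'
        leaf 'S' → 'S'
      → '(E,Y,S)'
      leaf 'V' → 'V'
    → '((E,Y,S),V)'
    leaf 'A' → 'A'
    leaf 'K' → 'K'
    leaf 'B' → 'B'
  → '(((E,Y,S),V),A,K,B)'
  leaf 'J' → 'J'
  leaf 'T' → 'T'
→ '((G,Q),(((E,Y,S),V),A,K,B),J,T)'
Final: ((G,Q),(((E,Y,S),V),A,K,B),J,T);

Answer: ((G,Q),(((E,Y,S),V),A,K,B),J,T);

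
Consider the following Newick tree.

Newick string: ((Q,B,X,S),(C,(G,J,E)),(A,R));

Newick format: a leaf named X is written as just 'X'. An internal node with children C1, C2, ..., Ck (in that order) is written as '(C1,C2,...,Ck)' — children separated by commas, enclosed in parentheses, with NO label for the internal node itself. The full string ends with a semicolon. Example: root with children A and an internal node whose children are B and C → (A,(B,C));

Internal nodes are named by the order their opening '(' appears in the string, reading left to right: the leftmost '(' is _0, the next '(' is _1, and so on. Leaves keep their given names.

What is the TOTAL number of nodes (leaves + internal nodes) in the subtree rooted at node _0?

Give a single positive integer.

Newick: ((Q,B,X,S),(C,(G,J,E)),(A,R));
Locate _0: it is the '(' at position 0 (the 1st '(' reading left to right).
Query: subtree rooted at _0
_0: subtree_size = 1 + 14
  _1: subtree_size = 1 + 4
    Q: subtree_size = 1 + 0
    B: subtree_size = 1 + 0
    X: subtree_size = 1 + 0
    S: subtree_size = 1 + 0
  _2: subtree_size = 1 + 5
    C: subtree_size = 1 + 0
    _3: subtree_size = 1 + 3
      G: subtree_size = 1 + 0
      J: subtree_size = 1 + 0
      E: subtree_size = 1 + 0
  _4: subtree_size = 1 + 2
    A: subtree_size = 1 + 0
    R: subtree_size = 1 + 0
Total subtree size of _0: 15

Answer: 15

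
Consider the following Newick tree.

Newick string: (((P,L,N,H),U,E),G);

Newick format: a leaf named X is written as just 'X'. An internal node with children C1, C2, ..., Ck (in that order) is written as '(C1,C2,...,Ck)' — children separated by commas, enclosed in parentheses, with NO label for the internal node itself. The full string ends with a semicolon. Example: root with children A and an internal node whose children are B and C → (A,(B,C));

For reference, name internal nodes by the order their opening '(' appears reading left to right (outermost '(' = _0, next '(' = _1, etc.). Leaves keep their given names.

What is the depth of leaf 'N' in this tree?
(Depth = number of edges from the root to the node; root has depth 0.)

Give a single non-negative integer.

Newick: (((P,L,N,H),U,E),G);
Naming internals by '(' encounter order: outermost '(' = _0, next = _1, ...
Query node: N
Path from root: _0 -> _1 -> _2 -> N
Depth of N: 3 (number of edges from root)

Answer: 3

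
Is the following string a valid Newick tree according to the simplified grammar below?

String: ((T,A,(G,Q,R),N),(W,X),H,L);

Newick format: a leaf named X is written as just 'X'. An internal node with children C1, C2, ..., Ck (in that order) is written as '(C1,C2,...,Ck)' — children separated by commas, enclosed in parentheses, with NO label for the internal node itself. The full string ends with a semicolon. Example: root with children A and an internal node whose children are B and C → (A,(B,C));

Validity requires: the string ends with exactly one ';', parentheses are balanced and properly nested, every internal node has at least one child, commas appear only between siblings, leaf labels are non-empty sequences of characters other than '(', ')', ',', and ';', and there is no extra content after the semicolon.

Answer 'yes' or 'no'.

Answer: yes

Derivation:
Input: ((T,A,(G,Q,R),N),(W,X),H,L);
Paren balance: 4 '(' vs 4 ')' OK
Ends with single ';': True
Full parse: OK
Valid: True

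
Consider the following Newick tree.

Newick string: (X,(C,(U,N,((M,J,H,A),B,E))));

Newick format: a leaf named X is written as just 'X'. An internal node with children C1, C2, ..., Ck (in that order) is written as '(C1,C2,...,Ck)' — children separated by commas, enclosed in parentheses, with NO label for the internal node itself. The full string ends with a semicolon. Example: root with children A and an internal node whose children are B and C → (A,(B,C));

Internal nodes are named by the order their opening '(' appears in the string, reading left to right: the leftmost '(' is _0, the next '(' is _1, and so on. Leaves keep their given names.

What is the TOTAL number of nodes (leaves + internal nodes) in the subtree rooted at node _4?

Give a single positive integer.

Answer: 5

Derivation:
Newick: (X,(C,(U,N,((M,J,H,A),B,E))));
Locate _4: it is the '(' at position 12 (the 5th '(' reading left to right).
Query: subtree rooted at _4
_4: subtree_size = 1 + 4
  M: subtree_size = 1 + 0
  J: subtree_size = 1 + 0
  H: subtree_size = 1 + 0
  A: subtree_size = 1 + 0
Total subtree size of _4: 5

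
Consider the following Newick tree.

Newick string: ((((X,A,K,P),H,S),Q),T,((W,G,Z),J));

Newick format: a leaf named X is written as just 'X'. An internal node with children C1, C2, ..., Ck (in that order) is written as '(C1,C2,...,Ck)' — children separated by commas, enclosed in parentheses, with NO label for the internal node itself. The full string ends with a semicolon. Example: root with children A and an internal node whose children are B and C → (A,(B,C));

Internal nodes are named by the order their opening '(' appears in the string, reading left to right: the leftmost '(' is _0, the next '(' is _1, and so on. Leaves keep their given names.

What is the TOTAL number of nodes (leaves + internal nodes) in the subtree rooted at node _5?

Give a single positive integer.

Newick: ((((X,A,K,P),H,S),Q),T,((W,G,Z),J));
Locate _5: it is the '(' at position 24 (the 6th '(' reading left to right).
Query: subtree rooted at _5
_5: subtree_size = 1 + 3
  W: subtree_size = 1 + 0
  G: subtree_size = 1 + 0
  Z: subtree_size = 1 + 0
Total subtree size of _5: 4

Answer: 4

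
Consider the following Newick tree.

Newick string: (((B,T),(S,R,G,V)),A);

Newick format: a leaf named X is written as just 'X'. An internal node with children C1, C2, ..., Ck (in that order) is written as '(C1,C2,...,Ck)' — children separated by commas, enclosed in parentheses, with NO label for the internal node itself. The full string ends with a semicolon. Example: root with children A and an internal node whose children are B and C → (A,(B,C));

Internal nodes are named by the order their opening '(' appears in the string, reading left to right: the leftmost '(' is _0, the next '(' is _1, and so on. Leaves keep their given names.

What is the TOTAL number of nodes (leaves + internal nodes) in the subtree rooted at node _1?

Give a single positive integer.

Newick: (((B,T),(S,R,G,V)),A);
Locate _1: it is the '(' at position 1 (the 2nd '(' reading left to right).
Query: subtree rooted at _1
_1: subtree_size = 1 + 8
  _2: subtree_size = 1 + 2
    B: subtree_size = 1 + 0
    T: subtree_size = 1 + 0
  _3: subtree_size = 1 + 4
    S: subtree_size = 1 + 0
    R: subtree_size = 1 + 0
    G: subtree_size = 1 + 0
    V: subtree_size = 1 + 0
Total subtree size of _1: 9

Answer: 9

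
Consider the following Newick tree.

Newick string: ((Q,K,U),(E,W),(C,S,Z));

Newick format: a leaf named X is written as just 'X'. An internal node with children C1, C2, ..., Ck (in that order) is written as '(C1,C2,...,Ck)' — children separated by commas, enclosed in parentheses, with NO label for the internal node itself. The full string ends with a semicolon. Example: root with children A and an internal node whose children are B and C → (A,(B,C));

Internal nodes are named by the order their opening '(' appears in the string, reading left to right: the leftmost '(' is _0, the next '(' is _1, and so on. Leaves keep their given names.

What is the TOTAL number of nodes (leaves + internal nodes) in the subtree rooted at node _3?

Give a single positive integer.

Answer: 4

Derivation:
Newick: ((Q,K,U),(E,W),(C,S,Z));
Locate _3: it is the '(' at position 15 (the 4th '(' reading left to right).
Query: subtree rooted at _3
_3: subtree_size = 1 + 3
  C: subtree_size = 1 + 0
  S: subtree_size = 1 + 0
  Z: subtree_size = 1 + 0
Total subtree size of _3: 4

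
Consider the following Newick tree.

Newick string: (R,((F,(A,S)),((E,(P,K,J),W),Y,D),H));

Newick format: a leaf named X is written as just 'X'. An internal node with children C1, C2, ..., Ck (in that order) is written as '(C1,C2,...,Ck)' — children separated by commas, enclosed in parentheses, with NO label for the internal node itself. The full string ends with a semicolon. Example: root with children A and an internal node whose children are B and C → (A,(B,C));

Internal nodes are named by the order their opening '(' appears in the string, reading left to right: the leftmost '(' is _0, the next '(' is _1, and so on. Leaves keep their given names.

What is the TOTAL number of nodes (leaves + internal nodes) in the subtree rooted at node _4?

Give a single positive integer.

Answer: 10

Derivation:
Newick: (R,((F,(A,S)),((E,(P,K,J),W),Y,D),H));
Locate _4: it is the '(' at position 14 (the 5th '(' reading left to right).
Query: subtree rooted at _4
_4: subtree_size = 1 + 9
  _5: subtree_size = 1 + 6
    E: subtree_size = 1 + 0
    _6: subtree_size = 1 + 3
      P: subtree_size = 1 + 0
      K: subtree_size = 1 + 0
      J: subtree_size = 1 + 0
    W: subtree_size = 1 + 0
  Y: subtree_size = 1 + 0
  D: subtree_size = 1 + 0
Total subtree size of _4: 10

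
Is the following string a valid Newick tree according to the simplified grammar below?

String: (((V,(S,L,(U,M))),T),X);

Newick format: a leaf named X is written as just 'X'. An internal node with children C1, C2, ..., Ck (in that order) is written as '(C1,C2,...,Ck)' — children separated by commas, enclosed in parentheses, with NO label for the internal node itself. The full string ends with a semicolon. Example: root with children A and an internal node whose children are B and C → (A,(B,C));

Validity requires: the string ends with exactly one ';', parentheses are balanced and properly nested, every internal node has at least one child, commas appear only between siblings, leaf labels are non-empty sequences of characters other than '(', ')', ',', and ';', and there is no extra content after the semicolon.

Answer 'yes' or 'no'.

Answer: yes

Derivation:
Input: (((V,(S,L,(U,M))),T),X);
Paren balance: 5 '(' vs 5 ')' OK
Ends with single ';': True
Full parse: OK
Valid: True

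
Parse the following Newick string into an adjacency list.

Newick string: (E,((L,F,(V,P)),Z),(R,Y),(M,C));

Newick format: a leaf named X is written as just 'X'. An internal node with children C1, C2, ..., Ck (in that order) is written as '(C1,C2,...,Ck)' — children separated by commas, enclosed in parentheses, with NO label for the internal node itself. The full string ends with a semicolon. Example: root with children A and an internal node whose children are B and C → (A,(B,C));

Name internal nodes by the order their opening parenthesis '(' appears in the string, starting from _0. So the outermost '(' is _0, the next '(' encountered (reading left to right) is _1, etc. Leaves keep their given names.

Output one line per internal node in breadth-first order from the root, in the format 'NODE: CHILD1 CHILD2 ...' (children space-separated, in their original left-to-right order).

Input: (E,((L,F,(V,P)),Z),(R,Y),(M,C));
Scanning left-to-right, naming '(' by encounter order:
  pos 0: '(' -> open internal node _0 (depth 1)
  pos 3: '(' -> open internal node _1 (depth 2)
  pos 4: '(' -> open internal node _2 (depth 3)
  pos 9: '(' -> open internal node _3 (depth 4)
  pos 13: ')' -> close internal node _3 (now at depth 3)
  pos 14: ')' -> close internal node _2 (now at depth 2)
  pos 17: ')' -> close internal node _1 (now at depth 1)
  pos 19: '(' -> open internal node _4 (depth 2)
  pos 23: ')' -> close internal node _4 (now at depth 1)
  pos 25: '(' -> open internal node _5 (depth 2)
  pos 29: ')' -> close internal node _5 (now at depth 1)
  pos 30: ')' -> close internal node _0 (now at depth 0)
Total internal nodes: 6
BFS adjacency from root:
  _0: E _1 _4 _5
  _1: _2 Z
  _4: R Y
  _5: M C
  _2: L F _3
  _3: V P

Answer: _0: E _1 _4 _5
_1: _2 Z
_4: R Y
_5: M C
_2: L F _3
_3: V P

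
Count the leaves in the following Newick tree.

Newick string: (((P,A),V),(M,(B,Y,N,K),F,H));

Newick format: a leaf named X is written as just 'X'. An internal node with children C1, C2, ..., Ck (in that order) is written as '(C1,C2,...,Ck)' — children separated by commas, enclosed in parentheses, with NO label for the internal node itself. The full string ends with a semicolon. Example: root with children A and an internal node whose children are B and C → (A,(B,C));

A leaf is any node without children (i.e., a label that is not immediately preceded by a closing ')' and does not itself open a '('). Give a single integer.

Newick: (((P,A),V),(M,(B,Y,N,K),F,H));
Scan left-to-right; a leaf is any maximal label run not followed by '(':
  pos 3: leaf 'P' → count = 1
  pos 5: leaf 'A' → count = 2
  pos 8: leaf 'V' → count = 3
  pos 12: leaf 'M' → count = 4
  pos 15: leaf 'B' → count = 5
  pos 17: leaf 'Y' → count = 6
  pos 19: leaf 'N' → count = 7
  pos 21: leaf 'K' → count = 8
  pos 24: leaf 'F' → count = 9
  pos 26: leaf 'H' → count = 10
Total leaves: 10

Answer: 10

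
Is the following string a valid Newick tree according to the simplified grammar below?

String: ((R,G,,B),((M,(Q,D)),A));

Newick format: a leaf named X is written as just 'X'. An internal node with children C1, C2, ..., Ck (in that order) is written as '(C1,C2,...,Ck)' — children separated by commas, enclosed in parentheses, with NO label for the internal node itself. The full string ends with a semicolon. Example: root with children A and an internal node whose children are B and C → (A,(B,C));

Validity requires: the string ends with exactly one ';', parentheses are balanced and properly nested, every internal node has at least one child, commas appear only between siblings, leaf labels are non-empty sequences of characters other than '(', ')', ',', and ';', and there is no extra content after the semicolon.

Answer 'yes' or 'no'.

Answer: no

Derivation:
Input: ((R,G,,B),((M,(Q,D)),A));
Paren balance: 5 '(' vs 5 ')' OK
Ends with single ';': True
Full parse: FAILS (empty leaf label at pos 6)
Valid: False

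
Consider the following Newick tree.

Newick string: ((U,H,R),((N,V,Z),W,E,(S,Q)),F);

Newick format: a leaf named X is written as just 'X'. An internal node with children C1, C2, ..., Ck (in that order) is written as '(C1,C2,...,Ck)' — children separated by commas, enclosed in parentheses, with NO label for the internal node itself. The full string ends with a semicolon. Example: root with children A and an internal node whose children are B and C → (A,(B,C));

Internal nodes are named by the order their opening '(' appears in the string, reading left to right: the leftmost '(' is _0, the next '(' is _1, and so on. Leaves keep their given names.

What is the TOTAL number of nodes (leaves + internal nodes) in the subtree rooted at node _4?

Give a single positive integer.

Answer: 3

Derivation:
Newick: ((U,H,R),((N,V,Z),W,E,(S,Q)),F);
Locate _4: it is the '(' at position 22 (the 5th '(' reading left to right).
Query: subtree rooted at _4
_4: subtree_size = 1 + 2
  S: subtree_size = 1 + 0
  Q: subtree_size = 1 + 0
Total subtree size of _4: 3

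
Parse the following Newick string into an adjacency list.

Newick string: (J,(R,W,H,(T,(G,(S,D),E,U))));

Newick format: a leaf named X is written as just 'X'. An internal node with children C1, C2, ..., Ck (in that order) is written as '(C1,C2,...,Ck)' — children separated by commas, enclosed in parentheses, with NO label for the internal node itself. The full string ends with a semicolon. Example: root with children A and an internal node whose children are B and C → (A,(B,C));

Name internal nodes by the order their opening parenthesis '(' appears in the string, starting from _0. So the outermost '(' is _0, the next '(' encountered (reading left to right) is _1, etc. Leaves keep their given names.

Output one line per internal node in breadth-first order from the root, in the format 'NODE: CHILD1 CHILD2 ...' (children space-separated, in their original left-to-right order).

Input: (J,(R,W,H,(T,(G,(S,D),E,U))));
Scanning left-to-right, naming '(' by encounter order:
  pos 0: '(' -> open internal node _0 (depth 1)
  pos 3: '(' -> open internal node _1 (depth 2)
  pos 10: '(' -> open internal node _2 (depth 3)
  pos 13: '(' -> open internal node _3 (depth 4)
  pos 16: '(' -> open internal node _4 (depth 5)
  pos 20: ')' -> close internal node _4 (now at depth 4)
  pos 25: ')' -> close internal node _3 (now at depth 3)
  pos 26: ')' -> close internal node _2 (now at depth 2)
  pos 27: ')' -> close internal node _1 (now at depth 1)
  pos 28: ')' -> close internal node _0 (now at depth 0)
Total internal nodes: 5
BFS adjacency from root:
  _0: J _1
  _1: R W H _2
  _2: T _3
  _3: G _4 E U
  _4: S D

Answer: _0: J _1
_1: R W H _2
_2: T _3
_3: G _4 E U
_4: S D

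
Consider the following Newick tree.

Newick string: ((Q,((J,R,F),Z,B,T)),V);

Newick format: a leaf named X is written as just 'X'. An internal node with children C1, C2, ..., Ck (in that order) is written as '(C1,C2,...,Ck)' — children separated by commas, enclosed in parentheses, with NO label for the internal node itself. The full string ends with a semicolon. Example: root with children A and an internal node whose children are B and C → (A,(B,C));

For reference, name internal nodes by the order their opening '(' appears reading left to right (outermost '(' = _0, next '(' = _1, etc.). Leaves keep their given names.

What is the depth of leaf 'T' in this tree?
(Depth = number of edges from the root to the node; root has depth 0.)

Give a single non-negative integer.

Newick: ((Q,((J,R,F),Z,B,T)),V);
Naming internals by '(' encounter order: outermost '(' = _0, next = _1, ...
Query node: T
Path from root: _0 -> _1 -> _2 -> T
Depth of T: 3 (number of edges from root)

Answer: 3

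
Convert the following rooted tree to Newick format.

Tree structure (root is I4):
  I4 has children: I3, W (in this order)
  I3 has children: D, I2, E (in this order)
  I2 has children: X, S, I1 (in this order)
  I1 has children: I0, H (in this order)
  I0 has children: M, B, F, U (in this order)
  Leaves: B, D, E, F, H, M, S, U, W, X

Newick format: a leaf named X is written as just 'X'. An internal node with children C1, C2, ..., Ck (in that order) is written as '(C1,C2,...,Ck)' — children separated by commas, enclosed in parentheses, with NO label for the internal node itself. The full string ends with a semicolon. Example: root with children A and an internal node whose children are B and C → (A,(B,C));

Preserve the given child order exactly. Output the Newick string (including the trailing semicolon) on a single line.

Answer: ((D,(X,S,((M,B,F,U),H)),E),W);

Derivation:
internal I4 with children ['I3', 'W']
  internal I3 with children ['D', 'I2', 'E']
    leaf 'D' → 'D'
    internal I2 with children ['X', 'S', 'I1']
      leaf 'X' → 'X'
      leaf 'S' → 'S'
      internal I1 with children ['I0', 'H']
        internal I0 with children ['M', 'B', 'F', 'U']
          leaf 'M' → 'M'
          leaf 'B' → 'B'
          leaf 'F' → 'F'
          leaf 'U' → 'U'
        → '(M,B,F,U)'
        leaf 'H' → 'H'
      → '((M,B,F,U),H)'
    → '(X,S,((M,B,F,U),H))'
    leaf 'E' → 'E'
  → '(D,(X,S,((M,B,F,U),H)),E)'
  leaf 'W' → 'W'
→ '((D,(X,S,((M,B,F,U),H)),E),W)'
Final: ((D,(X,S,((M,B,F,U),H)),E),W);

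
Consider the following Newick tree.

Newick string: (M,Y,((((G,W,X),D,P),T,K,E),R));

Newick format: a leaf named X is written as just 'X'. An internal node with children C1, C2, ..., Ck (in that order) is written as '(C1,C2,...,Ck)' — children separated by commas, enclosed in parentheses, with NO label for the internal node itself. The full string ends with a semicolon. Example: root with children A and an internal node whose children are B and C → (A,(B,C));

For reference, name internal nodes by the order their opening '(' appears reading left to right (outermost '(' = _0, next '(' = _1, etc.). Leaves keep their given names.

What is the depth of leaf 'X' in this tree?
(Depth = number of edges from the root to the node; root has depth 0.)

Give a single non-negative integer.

Newick: (M,Y,((((G,W,X),D,P),T,K,E),R));
Naming internals by '(' encounter order: outermost '(' = _0, next = _1, ...
Query node: X
Path from root: _0 -> _1 -> _2 -> _3 -> _4 -> X
Depth of X: 5 (number of edges from root)

Answer: 5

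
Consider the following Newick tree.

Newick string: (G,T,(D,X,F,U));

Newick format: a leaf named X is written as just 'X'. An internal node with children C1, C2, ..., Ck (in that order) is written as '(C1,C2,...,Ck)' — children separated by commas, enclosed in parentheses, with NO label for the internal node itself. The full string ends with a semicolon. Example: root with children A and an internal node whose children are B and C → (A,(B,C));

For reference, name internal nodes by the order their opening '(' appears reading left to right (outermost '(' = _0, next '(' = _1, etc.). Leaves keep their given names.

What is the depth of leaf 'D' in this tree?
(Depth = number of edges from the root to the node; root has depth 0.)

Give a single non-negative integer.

Newick: (G,T,(D,X,F,U));
Naming internals by '(' encounter order: outermost '(' = _0, next = _1, ...
Query node: D
Path from root: _0 -> _1 -> D
Depth of D: 2 (number of edges from root)

Answer: 2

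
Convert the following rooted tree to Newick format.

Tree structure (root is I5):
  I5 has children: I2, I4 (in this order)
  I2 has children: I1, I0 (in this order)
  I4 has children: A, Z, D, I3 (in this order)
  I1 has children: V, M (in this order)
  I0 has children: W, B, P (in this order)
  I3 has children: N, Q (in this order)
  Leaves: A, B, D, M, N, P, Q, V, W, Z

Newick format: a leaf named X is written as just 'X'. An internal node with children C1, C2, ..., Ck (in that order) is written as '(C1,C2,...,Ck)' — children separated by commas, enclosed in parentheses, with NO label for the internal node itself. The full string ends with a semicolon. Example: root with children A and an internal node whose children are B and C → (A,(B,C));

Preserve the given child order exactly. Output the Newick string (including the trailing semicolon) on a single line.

internal I5 with children ['I2', 'I4']
  internal I2 with children ['I1', 'I0']
    internal I1 with children ['V', 'M']
      leaf 'V' → 'V'
      leaf 'M' → 'M'
    → '(V,M)'
    internal I0 with children ['W', 'B', 'P']
      leaf 'W' → 'W'
      leaf 'B' → 'B'
      leaf 'P' → 'P'
    → '(W,B,P)'
  → '((V,M),(W,B,P))'
  internal I4 with children ['A', 'Z', 'D', 'I3']
    leaf 'A' → 'A'
    leaf 'Z' → 'Z'
    leaf 'D' → 'D'
    internal I3 with children ['N', 'Q']
      leaf 'N' → 'N'
      leaf 'Q' → 'Q'
    → '(N,Q)'
  → '(A,Z,D,(N,Q))'
→ '(((V,M),(W,B,P)),(A,Z,D,(N,Q)))'
Final: (((V,M),(W,B,P)),(A,Z,D,(N,Q)));

Answer: (((V,M),(W,B,P)),(A,Z,D,(N,Q)));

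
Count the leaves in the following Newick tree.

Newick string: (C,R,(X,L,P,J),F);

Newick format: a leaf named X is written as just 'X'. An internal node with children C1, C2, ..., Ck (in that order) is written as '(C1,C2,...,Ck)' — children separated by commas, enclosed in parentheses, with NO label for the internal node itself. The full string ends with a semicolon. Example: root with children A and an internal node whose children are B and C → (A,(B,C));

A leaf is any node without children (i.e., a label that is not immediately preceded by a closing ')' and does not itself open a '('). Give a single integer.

Newick: (C,R,(X,L,P,J),F);
Scan left-to-right; a leaf is any maximal label run not followed by '(':
  pos 1: leaf 'C' → count = 1
  pos 3: leaf 'R' → count = 2
  pos 6: leaf 'X' → count = 3
  pos 8: leaf 'L' → count = 4
  pos 10: leaf 'P' → count = 5
  pos 12: leaf 'J' → count = 6
  pos 15: leaf 'F' → count = 7
Total leaves: 7

Answer: 7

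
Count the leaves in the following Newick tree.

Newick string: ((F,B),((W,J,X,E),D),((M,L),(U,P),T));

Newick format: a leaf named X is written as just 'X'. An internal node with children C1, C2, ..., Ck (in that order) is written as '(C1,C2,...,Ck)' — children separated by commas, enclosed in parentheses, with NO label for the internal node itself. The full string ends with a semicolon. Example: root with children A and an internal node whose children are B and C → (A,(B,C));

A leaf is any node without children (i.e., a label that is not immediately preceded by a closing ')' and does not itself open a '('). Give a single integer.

Answer: 12

Derivation:
Newick: ((F,B),((W,J,X,E),D),((M,L),(U,P),T));
Scan left-to-right; a leaf is any maximal label run not followed by '(':
  pos 2: leaf 'F' → count = 1
  pos 4: leaf 'B' → count = 2
  pos 9: leaf 'W' → count = 3
  pos 11: leaf 'J' → count = 4
  pos 13: leaf 'X' → count = 5
  pos 15: leaf 'E' → count = 6
  pos 18: leaf 'D' → count = 7
  pos 23: leaf 'M' → count = 8
  pos 25: leaf 'L' → count = 9
  pos 29: leaf 'U' → count = 10
  pos 31: leaf 'P' → count = 11
  pos 34: leaf 'T' → count = 12
Total leaves: 12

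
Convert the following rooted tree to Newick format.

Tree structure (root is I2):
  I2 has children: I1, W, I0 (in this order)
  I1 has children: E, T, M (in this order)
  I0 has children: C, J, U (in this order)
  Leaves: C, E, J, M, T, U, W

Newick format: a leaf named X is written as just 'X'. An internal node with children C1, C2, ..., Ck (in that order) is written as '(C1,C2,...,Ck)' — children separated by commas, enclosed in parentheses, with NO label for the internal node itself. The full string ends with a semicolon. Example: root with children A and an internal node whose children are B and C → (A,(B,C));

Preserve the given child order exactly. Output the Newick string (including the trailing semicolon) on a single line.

Answer: ((E,T,M),W,(C,J,U));

Derivation:
internal I2 with children ['I1', 'W', 'I0']
  internal I1 with children ['E', 'T', 'M']
    leaf 'E' → 'E'
    leaf 'T' → 'T'
    leaf 'M' → 'M'
  → '(E,T,M)'
  leaf 'W' → 'W'
  internal I0 with children ['C', 'J', 'U']
    leaf 'C' → 'C'
    leaf 'J' → 'J'
    leaf 'U' → 'U'
  → '(C,J,U)'
→ '((E,T,M),W,(C,J,U))'
Final: ((E,T,M),W,(C,J,U));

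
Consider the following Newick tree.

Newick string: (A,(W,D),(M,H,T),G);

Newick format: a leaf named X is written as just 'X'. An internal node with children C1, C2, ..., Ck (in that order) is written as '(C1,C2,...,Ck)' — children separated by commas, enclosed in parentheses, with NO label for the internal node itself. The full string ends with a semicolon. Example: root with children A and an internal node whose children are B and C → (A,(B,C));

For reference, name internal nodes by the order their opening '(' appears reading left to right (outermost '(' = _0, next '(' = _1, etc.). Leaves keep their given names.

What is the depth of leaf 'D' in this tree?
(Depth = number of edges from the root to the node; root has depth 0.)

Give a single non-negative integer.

Answer: 2

Derivation:
Newick: (A,(W,D),(M,H,T),G);
Naming internals by '(' encounter order: outermost '(' = _0, next = _1, ...
Query node: D
Path from root: _0 -> _1 -> D
Depth of D: 2 (number of edges from root)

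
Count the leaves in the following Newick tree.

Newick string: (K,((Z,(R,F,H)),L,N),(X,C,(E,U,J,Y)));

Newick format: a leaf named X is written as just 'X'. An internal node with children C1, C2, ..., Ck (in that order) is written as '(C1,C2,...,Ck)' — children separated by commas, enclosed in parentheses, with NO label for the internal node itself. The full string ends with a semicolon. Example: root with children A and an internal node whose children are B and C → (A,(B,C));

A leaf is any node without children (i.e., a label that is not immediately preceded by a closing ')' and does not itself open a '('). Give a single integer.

Newick: (K,((Z,(R,F,H)),L,N),(X,C,(E,U,J,Y)));
Scan left-to-right; a leaf is any maximal label run not followed by '(':
  pos 1: leaf 'K' → count = 1
  pos 5: leaf 'Z' → count = 2
  pos 8: leaf 'R' → count = 3
  pos 10: leaf 'F' → count = 4
  pos 12: leaf 'H' → count = 5
  pos 16: leaf 'L' → count = 6
  pos 18: leaf 'N' → count = 7
  pos 22: leaf 'X' → count = 8
  pos 24: leaf 'C' → count = 9
  pos 27: leaf 'E' → count = 10
  pos 29: leaf 'U' → count = 11
  pos 31: leaf 'J' → count = 12
  pos 33: leaf 'Y' → count = 13
Total leaves: 13

Answer: 13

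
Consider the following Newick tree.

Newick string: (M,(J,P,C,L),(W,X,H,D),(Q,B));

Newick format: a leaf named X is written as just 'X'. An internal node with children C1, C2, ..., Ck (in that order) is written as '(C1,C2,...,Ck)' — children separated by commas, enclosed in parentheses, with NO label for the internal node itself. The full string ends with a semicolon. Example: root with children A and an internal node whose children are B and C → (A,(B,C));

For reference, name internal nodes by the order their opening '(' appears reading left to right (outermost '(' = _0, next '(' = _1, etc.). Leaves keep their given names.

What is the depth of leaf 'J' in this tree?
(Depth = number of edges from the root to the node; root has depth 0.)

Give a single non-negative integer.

Answer: 2

Derivation:
Newick: (M,(J,P,C,L),(W,X,H,D),(Q,B));
Naming internals by '(' encounter order: outermost '(' = _0, next = _1, ...
Query node: J
Path from root: _0 -> _1 -> J
Depth of J: 2 (number of edges from root)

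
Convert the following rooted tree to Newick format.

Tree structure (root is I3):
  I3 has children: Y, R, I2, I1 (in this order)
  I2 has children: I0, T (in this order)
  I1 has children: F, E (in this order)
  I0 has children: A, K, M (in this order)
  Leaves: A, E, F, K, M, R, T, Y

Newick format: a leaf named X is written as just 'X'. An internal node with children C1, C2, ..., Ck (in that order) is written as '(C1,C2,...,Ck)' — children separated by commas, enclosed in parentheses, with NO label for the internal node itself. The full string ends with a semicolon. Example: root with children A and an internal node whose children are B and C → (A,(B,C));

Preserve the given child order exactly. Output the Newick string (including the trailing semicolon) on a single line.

internal I3 with children ['Y', 'R', 'I2', 'I1']
  leaf 'Y' → 'Y'
  leaf 'R' → 'R'
  internal I2 with children ['I0', 'T']
    internal I0 with children ['A', 'K', 'M']
      leaf 'A' → 'A'
      leaf 'K' → 'K'
      leaf 'M' → 'M'
    → '(A,K,M)'
    leaf 'T' → 'T'
  → '((A,K,M),T)'
  internal I1 with children ['F', 'E']
    leaf 'F' → 'F'
    leaf 'E' → 'E'
  → '(F,E)'
→ '(Y,R,((A,K,M),T),(F,E))'
Final: (Y,R,((A,K,M),T),(F,E));

Answer: (Y,R,((A,K,M),T),(F,E));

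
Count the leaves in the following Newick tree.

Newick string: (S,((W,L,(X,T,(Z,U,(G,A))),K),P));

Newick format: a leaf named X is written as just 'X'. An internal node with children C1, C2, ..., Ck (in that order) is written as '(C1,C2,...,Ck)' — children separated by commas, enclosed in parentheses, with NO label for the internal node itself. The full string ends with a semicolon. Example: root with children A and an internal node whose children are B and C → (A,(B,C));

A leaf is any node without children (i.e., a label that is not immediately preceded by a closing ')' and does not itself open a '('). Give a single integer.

Answer: 11

Derivation:
Newick: (S,((W,L,(X,T,(Z,U,(G,A))),K),P));
Scan left-to-right; a leaf is any maximal label run not followed by '(':
  pos 1: leaf 'S' → count = 1
  pos 5: leaf 'W' → count = 2
  pos 7: leaf 'L' → count = 3
  pos 10: leaf 'X' → count = 4
  pos 12: leaf 'T' → count = 5
  pos 15: leaf 'Z' → count = 6
  pos 17: leaf 'U' → count = 7
  pos 20: leaf 'G' → count = 8
  pos 22: leaf 'A' → count = 9
  pos 27: leaf 'K' → count = 10
  pos 30: leaf 'P' → count = 11
Total leaves: 11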